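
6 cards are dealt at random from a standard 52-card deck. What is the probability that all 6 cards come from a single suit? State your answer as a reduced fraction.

There are C(52,6) = 20358520 possible 6-card hands.
Hands of one suit: 4 suits × C(13,6) = 4·1716 = 6864.
Probability = 6864/20358520 = 66/195755.

66/195755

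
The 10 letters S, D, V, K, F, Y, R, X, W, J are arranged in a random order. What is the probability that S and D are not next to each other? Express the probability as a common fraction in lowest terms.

There are 10! = 3628800 arrangements.
Arrangements with S and D adjacent: 2·9! = 725760.
So not adjacent: 3628800 − 725760 = 2903040, probability 2903040/3628800 = 4/5.

4/5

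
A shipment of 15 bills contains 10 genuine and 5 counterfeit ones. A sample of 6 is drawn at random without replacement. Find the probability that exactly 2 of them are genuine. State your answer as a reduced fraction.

The sample space is all 6-subsets of the 15: C(15,6) = 5005.
Selections with exactly 2 genuine: choose 2 of the 10 genuine and 4 of the 5 counterfeit, C(10,2)·C(5,4) = 45·5 = 225.
Probability = 225/5005 = 45/1001.

45/1001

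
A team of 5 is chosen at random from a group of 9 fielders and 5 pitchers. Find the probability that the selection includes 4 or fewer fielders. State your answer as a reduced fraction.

134/143

There are C(14,5) = 2002 ways to choose the 5.
The complement is exactly 5 fielders: C(9,5)·C(5,0) = 126.
Probability = 1 − 126/2002 = 1876/2002 = 134/143.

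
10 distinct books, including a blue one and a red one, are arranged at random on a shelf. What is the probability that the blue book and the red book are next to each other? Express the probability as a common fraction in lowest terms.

1/5

There are 10! = 3628800 arrangements.
Treat the blue book and the red book as a block: 9! arrangements of the blocks × 2 orders within the block = 2·362880 = 725760.
Probability = 725760/3628800 = 1/5.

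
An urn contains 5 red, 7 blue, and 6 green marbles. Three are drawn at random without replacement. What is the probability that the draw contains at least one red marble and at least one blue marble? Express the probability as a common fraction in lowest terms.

There are C(18,3) = 816 possible draws.
By inclusion-exclusion on the complements, draws missing all red or all blue: C(13,3) + C(11,3) − C(6,3) = 286 + 165 − 20 = 431.
So draws with at least one of each: 816 − 431 = 385, probability 385/816.

385/816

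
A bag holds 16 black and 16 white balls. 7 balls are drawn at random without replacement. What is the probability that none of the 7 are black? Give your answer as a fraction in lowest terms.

55/16182

There are C(32,7) = 3365856 possible selections.
Selections with no black (all white): C(16,7) = 11440.
Probability = 11440/3365856 = 55/16182.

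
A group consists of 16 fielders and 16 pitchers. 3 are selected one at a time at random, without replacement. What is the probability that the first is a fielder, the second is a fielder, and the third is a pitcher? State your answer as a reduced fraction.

Multiply the conditional probabilities at each draw: 16/32 · 15/31 · 16/30 = 3840/29760 = 4/31.

4/31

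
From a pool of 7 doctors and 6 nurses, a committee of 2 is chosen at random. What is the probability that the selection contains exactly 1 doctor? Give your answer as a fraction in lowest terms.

Total number of selections: C(13,2) = 78.
Selections with exactly 1 doctor: choose 1 of the 7 doctors and 1 of the 6 nurses, C(7,1)·C(6,1) = 7·6 = 42.
Probability = 42/78 = 7/13.

7/13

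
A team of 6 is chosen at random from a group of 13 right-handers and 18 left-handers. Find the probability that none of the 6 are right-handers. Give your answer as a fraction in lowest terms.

There are C(31,6) = 736281 possible selections.
Selections with no right-handers (all left-handers): C(18,6) = 18564.
Probability = 18564/736281 = 68/2697.

68/2697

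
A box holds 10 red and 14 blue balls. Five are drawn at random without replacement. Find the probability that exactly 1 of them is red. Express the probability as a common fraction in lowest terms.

There are C(24,5) = 42504 ways to choose 5 from 24.
Selections with exactly 1 red: choose 1 of the 10 red and 4 of the 14 blue, C(10,1)·C(14,4) = 10·1001 = 10010.
Probability = 10010/42504 = 65/276.

65/276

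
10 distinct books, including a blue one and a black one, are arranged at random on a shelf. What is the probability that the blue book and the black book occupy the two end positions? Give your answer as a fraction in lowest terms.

There are 10! = 3628800 arrangements.
Place the blue book and the black book at the ends in 2 ways, arrange the remaining 8 in 8! = 40320 ways: 2·40320 = 80640.
Probability = 80640/3628800 = 1/45.

1/45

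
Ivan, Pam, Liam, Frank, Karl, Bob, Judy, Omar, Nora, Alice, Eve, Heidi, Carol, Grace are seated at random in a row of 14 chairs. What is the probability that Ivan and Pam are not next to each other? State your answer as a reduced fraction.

6/7

There are 14! = 87178291200 arrangements.
Arrangements with Ivan and Pam adjacent: 2·13! = 12454041600.
So not adjacent: 87178291200 − 12454041600 = 74724249600, probability 74724249600/87178291200 = 6/7.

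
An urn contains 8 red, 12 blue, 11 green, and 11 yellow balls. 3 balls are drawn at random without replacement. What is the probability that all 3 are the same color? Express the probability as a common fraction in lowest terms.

There are C(42,3) = 11480 ways to draw 3 balls.
All same color: C(8,3) + C(12,3) + C(11,3) + C(11,3) = 56 + 220 + 165 + 165 = 606.
Probability = 606/11480 = 303/5740.

303/5740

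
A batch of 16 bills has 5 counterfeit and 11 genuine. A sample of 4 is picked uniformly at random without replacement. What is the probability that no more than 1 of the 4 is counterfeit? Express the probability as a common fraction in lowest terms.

There are C(16,4) = 1820 ways to choose the 4.
Favorable selections (no more than 1 counterfeit): C(5,0)·C(11,4) + C(5,1)·C(11,3) = 330 + 825 = 1155.
Probability = 1155/1820 = 33/52.

33/52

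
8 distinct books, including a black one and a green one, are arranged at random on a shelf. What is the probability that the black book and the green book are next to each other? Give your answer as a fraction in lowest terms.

1/4

There are 8! = 40320 arrangements.
Treat the black book and the green book as a block: 7! arrangements of the blocks × 2 orders within the block = 2·5040 = 10080.
Probability = 10080/40320 = 1/4.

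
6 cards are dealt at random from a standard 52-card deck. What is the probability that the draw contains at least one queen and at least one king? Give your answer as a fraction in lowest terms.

718637/5089630

There are C(52,6) = 20358520 possible draws.
By inclusion-exclusion on the complements, draws missing all queens or all kings: C(48,6) + C(48,6) − C(44,6) = 12271512 + 12271512 − 7059052 = 17483972.
So draws with at least one of each: 20358520 − 17483972 = 2874548, probability 2874548/20358520 = 718637/5089630.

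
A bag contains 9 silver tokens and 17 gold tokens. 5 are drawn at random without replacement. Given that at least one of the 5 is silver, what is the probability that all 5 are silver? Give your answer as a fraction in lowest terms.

Work in counts. Selections with at least one silver: C(26,5) − C(17,5) = 65780 − 6188 = 59592.
Of those, selections where all 5 are silver: C(9,5) = 126.
Conditional probability = 126/59592 = 21/9932.

21/9932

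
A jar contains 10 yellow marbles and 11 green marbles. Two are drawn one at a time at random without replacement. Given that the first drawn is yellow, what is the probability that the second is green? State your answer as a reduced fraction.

11/20

After removing one yellow, 20 remain: 9 yellow and 11 green.
So the probability the next is green is 11/20.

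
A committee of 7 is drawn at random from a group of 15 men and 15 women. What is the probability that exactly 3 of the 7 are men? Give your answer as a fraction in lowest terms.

637/2088

The sample space is all 7-subsets of the 30: C(30,7) = 2035800.
Selections with exactly 3 men: choose 3 of the 15 men and 4 of the 15 women, C(15,3)·C(15,4) = 455·1365 = 621075.
Probability = 621075/2035800 = 637/2088.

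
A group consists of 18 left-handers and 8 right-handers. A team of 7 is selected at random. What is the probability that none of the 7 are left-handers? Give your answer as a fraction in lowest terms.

There are C(26,7) = 657800 possible selections.
Selections with no left-handers (all right-handers): C(8,7) = 8.
Probability = 8/657800 = 1/82225.

1/82225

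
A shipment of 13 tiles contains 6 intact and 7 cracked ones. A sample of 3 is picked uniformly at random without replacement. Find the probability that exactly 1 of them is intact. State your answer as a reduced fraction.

63/143

There are C(13,3) = 286 ways to choose 3 from 13.
Selections with exactly 1 intact: choose 1 of the 6 intact and 2 of the 7 cracked, C(6,1)·C(7,2) = 6·21 = 126.
Probability = 126/286 = 63/143.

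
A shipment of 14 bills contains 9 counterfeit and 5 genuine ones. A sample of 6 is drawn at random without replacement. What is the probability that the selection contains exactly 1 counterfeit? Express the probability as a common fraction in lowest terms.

The sample space is all 6-subsets of the 14: C(14,6) = 3003.
Selections with exactly 1 counterfeit: choose 1 of the 9 counterfeit and 5 of the 5 genuine, C(9,1)·C(5,5) = 9·1 = 9.
Probability = 9/3003 = 3/1001.

3/1001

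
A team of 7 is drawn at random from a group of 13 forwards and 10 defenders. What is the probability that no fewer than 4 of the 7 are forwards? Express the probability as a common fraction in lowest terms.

Total selections: C(23,7) = 245157.
Favorable selections (no fewer than 4 forwards): C(13,4)·C(10,3) + C(13,5)·C(10,2) + C(13,6)·C(10,1) + C(13,7)·C(10,0) = 85800 + 57915 + 17160 + 1716 = 162591.
Probability = 162591/245157 = 4927/7429.

4927/7429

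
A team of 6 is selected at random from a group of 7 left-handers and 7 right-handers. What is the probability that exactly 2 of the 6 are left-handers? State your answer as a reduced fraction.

35/143

The sample space is all 6-subsets of the 14: C(14,6) = 3003.
Selections with exactly 2 left-handers: choose 2 of the 7 left-handers and 4 of the 7 right-handers, C(7,2)·C(7,4) = 21·35 = 735.
Probability = 735/3003 = 35/143.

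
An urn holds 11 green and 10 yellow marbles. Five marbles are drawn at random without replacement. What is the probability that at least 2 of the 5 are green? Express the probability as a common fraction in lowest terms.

847/969

There are C(21,5) = 20349 ways to choose the 5.
Count the complement (fewer than 2 green): C(11,0)·C(10,5) + C(11,1)·C(10,4) = 252 + 2310 = 2562.
Probability = 1 − 2562/20349 = 17787/20349 = 847/969.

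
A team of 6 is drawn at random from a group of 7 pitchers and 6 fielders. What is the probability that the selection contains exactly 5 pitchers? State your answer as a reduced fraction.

The sample space is all 6-subsets of the 13: C(13,6) = 1716.
Selections with exactly 5 pitchers: choose 5 of the 7 pitchers and 1 of the 6 fielders, C(7,5)·C(6,1) = 21·6 = 126.
Probability = 126/1716 = 21/286.

21/286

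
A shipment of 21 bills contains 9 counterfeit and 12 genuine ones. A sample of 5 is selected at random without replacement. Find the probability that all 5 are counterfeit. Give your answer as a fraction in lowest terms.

2/323

There are C(21,5) = 20349 possible selections.
Selections with all counterfeit: C(9,5) = 126.
Probability = 126/20349 = 2/323.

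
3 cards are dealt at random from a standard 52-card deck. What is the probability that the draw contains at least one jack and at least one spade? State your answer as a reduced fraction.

There are C(52,3) = 22100 possible draws.
By inclusion-exclusion on the complements, draws missing all jacks or all spades: C(48,3) + C(39,3) − C(36,3) = 17296 + 9139 − 7140 = 19295.
So draws with at least one of each: 22100 − 19295 = 2805, probability 2805/22100 = 33/260.

33/260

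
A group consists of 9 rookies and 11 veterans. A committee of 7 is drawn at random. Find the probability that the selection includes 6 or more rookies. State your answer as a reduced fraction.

4/323

Total selections: C(20,7) = 77520.
Favorable selections (6 or more rookies): C(9,6)·C(11,1) + C(9,7)·C(11,0) = 924 + 36 = 960.
Probability = 960/77520 = 4/323.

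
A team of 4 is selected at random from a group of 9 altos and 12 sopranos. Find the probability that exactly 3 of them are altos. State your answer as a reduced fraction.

There are C(21,4) = 5985 ways to choose 4 from 21.
Selections with exactly 3 altos: choose 3 of the 9 altos and 1 of the 12 sopranos, C(9,3)·C(12,1) = 84·12 = 1008.
Probability = 1008/5985 = 16/95.

16/95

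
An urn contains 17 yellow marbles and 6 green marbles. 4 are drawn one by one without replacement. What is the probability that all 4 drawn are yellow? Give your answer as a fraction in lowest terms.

Multiply the conditional probabilities at each draw: 17/23 · 16/22 · 15/21 · 14/20 = 57120/212520 = 68/253.

68/253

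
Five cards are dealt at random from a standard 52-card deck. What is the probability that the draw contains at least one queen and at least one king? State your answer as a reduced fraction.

6509/64974

There are C(52,5) = 2598960 possible draws.
By inclusion-exclusion on the complements, draws missing all queens or all kings: C(48,5) + C(48,5) − C(44,5) = 1712304 + 1712304 − 1086008 = 2338600.
So draws with at least one of each: 2598960 − 2338600 = 260360, probability 260360/2598960 = 6509/64974.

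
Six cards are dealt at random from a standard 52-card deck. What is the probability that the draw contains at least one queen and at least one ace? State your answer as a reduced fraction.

There are C(52,6) = 20358520 possible draws.
By inclusion-exclusion on the complements, draws missing all queens or all aces: C(48,6) + C(48,6) − C(44,6) = 12271512 + 12271512 − 7059052 = 17483972.
So draws with at least one of each: 20358520 − 17483972 = 2874548, probability 2874548/20358520 = 718637/5089630.

718637/5089630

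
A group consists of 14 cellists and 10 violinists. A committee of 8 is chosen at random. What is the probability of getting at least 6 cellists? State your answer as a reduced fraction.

1742/7429

Total selections: C(24,8) = 735471.
Favorable selections (at least 6 cellists): C(14,6)·C(10,2) + C(14,7)·C(10,1) + C(14,8)·C(10,0) = 135135 + 34320 + 3003 = 172458.
Probability = 172458/735471 = 1742/7429.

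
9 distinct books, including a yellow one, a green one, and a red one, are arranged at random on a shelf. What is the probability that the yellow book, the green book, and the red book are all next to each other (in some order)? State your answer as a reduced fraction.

1/12

There are 9! = 362880 arrangements.
Treat the three as one block: 7! placements × 3! orders within the block = 5040·6 = 30240.
Probability = 30240/362880 = 1/12.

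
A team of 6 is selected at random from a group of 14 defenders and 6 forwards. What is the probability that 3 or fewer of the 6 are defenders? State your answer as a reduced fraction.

There are C(20,6) = 38760 ways to choose the 6.
Favorable selections (3 or fewer defenders): C(14,0)·C(6,6) + C(14,1)·C(6,5) + C(14,2)·C(6,4) + C(14,3)·C(6,3) = 1 + 84 + 1365 + 7280 = 8730.
Probability = 8730/38760 = 291/1292.

291/1292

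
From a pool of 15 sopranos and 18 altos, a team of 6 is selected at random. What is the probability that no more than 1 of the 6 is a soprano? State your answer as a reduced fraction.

Total selections: C(33,6) = 1107568.
Favorable selections (no more than 1 soprano): C(15,0)·C(18,6) + C(15,1)·C(18,5) = 18564 + 128520 = 147084.
Probability = 147084/1107568 = 5253/39556.

5253/39556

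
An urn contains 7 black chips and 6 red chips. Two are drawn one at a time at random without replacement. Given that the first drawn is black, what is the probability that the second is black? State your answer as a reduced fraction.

After removing one black, 12 remain: 6 black and 6 red.
So the probability the next is black is 6/12 = 1/2.

1/2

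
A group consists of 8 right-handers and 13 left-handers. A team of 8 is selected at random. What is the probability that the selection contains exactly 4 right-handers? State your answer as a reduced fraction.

715/2907

There are C(21,8) = 203490 ways to choose 8 from 21.
Selections with exactly 4 right-handers: choose 4 of the 8 right-handers and 4 of the 13 left-handers, C(8,4)·C(13,4) = 70·715 = 50050.
Probability = 50050/203490 = 715/2907.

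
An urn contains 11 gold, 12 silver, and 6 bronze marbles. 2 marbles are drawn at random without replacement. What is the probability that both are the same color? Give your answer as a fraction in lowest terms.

There are C(29,2) = 406 ways to draw 2 marbles.
All same color: C(11,2) + C(12,2) + C(6,2) = 55 + 66 + 15 = 136.
Probability = 136/406 = 68/203.

68/203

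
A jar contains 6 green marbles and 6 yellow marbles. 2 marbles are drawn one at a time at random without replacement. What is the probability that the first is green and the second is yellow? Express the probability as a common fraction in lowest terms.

3/11

Multiply the conditional probabilities at each draw: 6/12 · 6/11 = 36/132 = 3/11.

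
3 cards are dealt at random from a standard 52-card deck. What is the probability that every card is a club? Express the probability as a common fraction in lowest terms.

11/850

There are C(52,3) = 22100 possible 3-card hands.
Hands that are all clubs: C(13,3) = 286.
Probability = 286/22100 = 11/850.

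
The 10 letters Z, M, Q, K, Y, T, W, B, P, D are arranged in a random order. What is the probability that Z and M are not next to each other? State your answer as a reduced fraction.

There are 10! = 3628800 arrangements.
Arrangements with Z and M adjacent: 2·9! = 725760.
So not adjacent: 3628800 − 725760 = 2903040, probability 2903040/3628800 = 4/5.

4/5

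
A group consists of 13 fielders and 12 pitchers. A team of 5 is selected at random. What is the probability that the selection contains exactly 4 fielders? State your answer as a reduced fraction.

26/161

There are C(25,5) = 53130 ways to choose 5 from 25.
Selections with exactly 4 fielders: choose 4 of the 13 fielders and 1 of the 12 pitchers, C(13,4)·C(12,1) = 715·12 = 8580.
Probability = 8580/53130 = 26/161.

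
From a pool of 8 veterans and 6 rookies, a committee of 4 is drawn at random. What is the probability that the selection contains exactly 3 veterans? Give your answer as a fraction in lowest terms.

48/143

Total number of selections: C(14,4) = 1001.
Selections with exactly 3 veterans: choose 3 of the 8 veterans and 1 of the 6 rookies, C(8,3)·C(6,1) = 56·6 = 336.
Probability = 336/1001 = 48/143.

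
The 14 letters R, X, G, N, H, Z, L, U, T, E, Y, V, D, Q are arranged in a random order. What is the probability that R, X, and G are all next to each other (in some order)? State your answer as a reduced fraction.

3/91

There are 14! = 87178291200 arrangements.
Treat the three as one block: 12! placements × 3! orders within the block = 479001600·6 = 2874009600.
Probability = 2874009600/87178291200 = 3/91.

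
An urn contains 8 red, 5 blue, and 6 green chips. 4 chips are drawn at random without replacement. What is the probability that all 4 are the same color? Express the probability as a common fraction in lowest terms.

There are C(19,4) = 3876 ways to draw 4 chips.
All same color: C(8,4) + C(5,4) + C(6,4) = 70 + 5 + 15 = 90.
Probability = 90/3876 = 15/646.

15/646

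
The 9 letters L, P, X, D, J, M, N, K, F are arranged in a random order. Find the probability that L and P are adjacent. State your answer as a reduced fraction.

There are 9! = 362880 arrangements.
Treat L and P as a block: 8! arrangements of the blocks × 2 orders within the block = 2·40320 = 80640.
Probability = 80640/362880 = 2/9.

2/9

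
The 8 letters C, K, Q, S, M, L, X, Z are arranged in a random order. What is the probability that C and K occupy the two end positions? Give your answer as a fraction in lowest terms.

1/28

There are 8! = 40320 arrangements.
Place C and K at the ends in 2 ways, arrange the remaining 6 in 6! = 720 ways: 2·720 = 1440.
Probability = 1440/40320 = 1/28.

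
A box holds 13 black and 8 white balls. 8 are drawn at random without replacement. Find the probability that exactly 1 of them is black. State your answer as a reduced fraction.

The sample space is all 8-subsets of the 21: C(21,8) = 203490.
Selections with exactly 1 black: choose 1 of the 13 black and 7 of the 8 white, C(13,1)·C(8,7) = 13·8 = 104.
Probability = 104/203490 = 52/101745.

52/101745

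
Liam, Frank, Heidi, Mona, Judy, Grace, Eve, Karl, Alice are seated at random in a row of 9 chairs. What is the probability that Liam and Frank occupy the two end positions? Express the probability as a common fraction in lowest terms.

1/36

There are 9! = 362880 arrangements.
Place Liam and Frank at the ends in 2 ways, arrange the remaining 7 in 7! = 5040 ways: 2·5040 = 10080.
Probability = 10080/362880 = 1/36.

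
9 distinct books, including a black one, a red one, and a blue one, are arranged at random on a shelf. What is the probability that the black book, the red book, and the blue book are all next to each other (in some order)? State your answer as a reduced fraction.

1/12

There are 9! = 362880 arrangements.
Treat the three as one block: 7! placements × 3! orders within the block = 5040·6 = 30240.
Probability = 30240/362880 = 1/12.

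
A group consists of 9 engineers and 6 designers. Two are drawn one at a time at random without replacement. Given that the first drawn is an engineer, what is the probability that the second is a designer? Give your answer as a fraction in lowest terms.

After removing one engineer, 14 remain: 8 engineers and 6 designers.
So the probability the next is a designer is 6/14 = 3/7.

3/7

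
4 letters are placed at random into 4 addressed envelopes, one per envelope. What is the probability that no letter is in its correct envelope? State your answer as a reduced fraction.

3/8

There are 4! = 24 assignments.
By inclusion-exclusion, assignments with no fixed points: C(4,0)·4! − C(4,1)·3! + C(4,2)·2! − C(4,3)·1! + C(4,4)·0! = 9.
Probability = 9/24 = 3/8.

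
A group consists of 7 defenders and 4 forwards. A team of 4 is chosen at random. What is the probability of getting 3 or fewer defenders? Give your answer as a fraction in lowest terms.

Total selections: C(11,4) = 330.
Favorable selections (3 or fewer defenders): C(7,0)·C(4,4) + C(7,1)·C(4,3) + C(7,2)·C(4,2) + C(7,3)·C(4,1) = 1 + 28 + 126 + 140 = 295.
Probability = 295/330 = 59/66.

59/66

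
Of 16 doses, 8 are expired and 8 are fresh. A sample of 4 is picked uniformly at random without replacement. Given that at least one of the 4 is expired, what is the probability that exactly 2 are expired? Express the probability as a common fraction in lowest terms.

Work in counts. Selections with at least one expired: C(16,4) − C(8,4) = 1820 − 70 = 1750.
Of those, selections where exactly 2 are expired: C(8,2)·C(8,2) = 28·28 = 784.
Conditional probability = 784/1750 = 56/125.

56/125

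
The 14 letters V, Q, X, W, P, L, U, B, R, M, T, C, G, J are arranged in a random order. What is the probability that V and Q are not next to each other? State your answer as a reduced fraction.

There are 14! = 87178291200 arrangements.
Arrangements with V and Q adjacent: 2·13! = 12454041600.
So not adjacent: 87178291200 − 12454041600 = 74724249600, probability 74724249600/87178291200 = 6/7.

6/7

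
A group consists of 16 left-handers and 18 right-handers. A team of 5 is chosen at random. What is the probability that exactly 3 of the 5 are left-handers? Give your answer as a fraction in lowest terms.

105/341

The sample space is all 5-subsets of the 34: C(34,5) = 278256.
Selections with exactly 3 left-handers: choose 3 of the 16 left-handers and 2 of the 18 right-handers, C(16,3)·C(18,2) = 560·153 = 85680.
Probability = 85680/278256 = 105/341.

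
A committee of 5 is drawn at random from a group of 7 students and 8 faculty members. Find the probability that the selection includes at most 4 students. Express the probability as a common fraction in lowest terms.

142/143

Total selections: C(15,5) = 3003.
The complement is exactly 5 students: C(7,5)·C(8,0) = 21.
Probability = 1 − 21/3003 = 2982/3003 = 142/143.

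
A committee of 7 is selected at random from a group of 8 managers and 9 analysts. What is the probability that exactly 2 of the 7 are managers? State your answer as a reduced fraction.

441/2431

There are C(17,7) = 19448 ways to choose 7 from 17.
Selections with exactly 2 managers: choose 2 of the 8 managers and 5 of the 9 analysts, C(8,2)·C(9,5) = 28·126 = 3528.
Probability = 3528/19448 = 441/2431.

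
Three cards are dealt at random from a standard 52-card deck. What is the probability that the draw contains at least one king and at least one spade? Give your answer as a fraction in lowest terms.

There are C(52,3) = 22100 possible draws.
By inclusion-exclusion on the complements, draws missing all kings or all spades: C(48,3) + C(39,3) − C(36,3) = 17296 + 9139 − 7140 = 19295.
So draws with at least one of each: 22100 − 19295 = 2805, probability 2805/22100 = 33/260.

33/260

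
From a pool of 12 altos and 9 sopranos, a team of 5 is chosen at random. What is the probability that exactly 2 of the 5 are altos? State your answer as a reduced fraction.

88/323

Total number of selections: C(21,5) = 20349.
Selections with exactly 2 altos: choose 2 of the 12 altos and 3 of the 9 sopranos, C(12,2)·C(9,3) = 66·84 = 5544.
Probability = 5544/20349 = 88/323.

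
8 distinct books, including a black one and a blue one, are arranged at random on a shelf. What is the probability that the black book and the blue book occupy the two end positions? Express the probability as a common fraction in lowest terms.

There are 8! = 40320 arrangements.
Place the black book and the blue book at the ends in 2 ways, arrange the remaining 6 in 6! = 720 ways: 2·720 = 1440.
Probability = 1440/40320 = 1/28.

1/28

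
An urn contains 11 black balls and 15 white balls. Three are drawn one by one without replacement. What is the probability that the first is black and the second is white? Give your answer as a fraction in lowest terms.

Multiply the conditional probabilities at each draw: 11/26 · 15/25 = 165/650 = 33/130.

33/130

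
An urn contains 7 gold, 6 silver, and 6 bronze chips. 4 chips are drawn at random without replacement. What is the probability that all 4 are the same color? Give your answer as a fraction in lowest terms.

65/3876

There are C(19,4) = 3876 ways to draw 4 chips.
All same color: C(7,4) + C(6,4) + C(6,4) = 35 + 15 + 15 = 65.
Probability = 65/3876.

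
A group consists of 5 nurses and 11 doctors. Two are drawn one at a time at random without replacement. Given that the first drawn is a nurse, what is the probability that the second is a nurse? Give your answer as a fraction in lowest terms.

After removing one nurse, 15 remain: 4 nurses and 11 doctors.
So the probability the next is a nurse is 4/15.

4/15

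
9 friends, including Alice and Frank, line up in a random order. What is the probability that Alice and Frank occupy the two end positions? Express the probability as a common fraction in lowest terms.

1/36

There are 9! = 362880 arrangements.
Place Alice and Frank at the ends in 2 ways, arrange the remaining 7 in 7! = 5040 ways: 2·5040 = 10080.
Probability = 10080/362880 = 1/36.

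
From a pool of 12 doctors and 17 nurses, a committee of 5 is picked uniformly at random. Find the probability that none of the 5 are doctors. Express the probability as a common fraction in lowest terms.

There are C(29,5) = 118755 possible selections.
Selections with no doctors (all nurses): C(17,5) = 6188.
Probability = 6188/118755 = 68/1305.

68/1305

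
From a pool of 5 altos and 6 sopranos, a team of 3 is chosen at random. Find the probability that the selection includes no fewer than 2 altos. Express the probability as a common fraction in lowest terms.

14/33

Total selections: C(11,3) = 165.
Favorable selections (no fewer than 2 altos): C(5,2)·C(6,1) + C(5,3)·C(6,0) = 60 + 10 = 70.
Probability = 70/165 = 14/33.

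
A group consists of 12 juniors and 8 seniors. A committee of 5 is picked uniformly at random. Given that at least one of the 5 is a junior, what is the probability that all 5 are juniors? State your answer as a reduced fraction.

Work in counts. Selections with at least one junior: C(20,5) − C(8,5) = 15504 − 56 = 15448.
Of those, selections where all 5 are juniors: C(12,5) = 792.
Conditional probability = 792/15448 = 99/1931.

99/1931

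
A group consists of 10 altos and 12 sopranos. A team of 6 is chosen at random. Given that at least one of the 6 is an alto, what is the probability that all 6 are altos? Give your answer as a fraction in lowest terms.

10/3509

Work in counts. Selections with at least one alto: C(22,6) − C(12,6) = 74613 − 924 = 73689.
Of those, selections where all 6 are altos: C(10,6) = 210.
Conditional probability = 210/73689 = 10/3509.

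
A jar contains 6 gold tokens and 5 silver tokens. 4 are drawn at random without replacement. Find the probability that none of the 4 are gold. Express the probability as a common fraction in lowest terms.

There are C(11,4) = 330 possible selections.
Selections with no gold (all silver): C(5,4) = 5.
Probability = 5/330 = 1/66.

1/66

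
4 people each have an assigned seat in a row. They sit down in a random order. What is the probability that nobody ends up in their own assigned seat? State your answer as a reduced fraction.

3/8

There are 4! = 24 seatings.
By inclusion-exclusion, seatings with no fixed points: C(4,0)·4! − C(4,1)·3! + C(4,2)·2! − C(4,3)·1! + C(4,4)·0! = 9.
Probability = 9/24 = 3/8.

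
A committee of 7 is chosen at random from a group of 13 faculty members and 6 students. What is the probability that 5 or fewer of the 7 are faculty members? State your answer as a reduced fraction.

246/323

There are C(19,7) = 50388 ways to choose the 7.
Count the complement (more than 5 faculty members): C(13,6)·C(6,1) + C(13,7)·C(6,0) = 10296 + 1716 = 12012.
Probability = 1 − 12012/50388 = 38376/50388 = 246/323.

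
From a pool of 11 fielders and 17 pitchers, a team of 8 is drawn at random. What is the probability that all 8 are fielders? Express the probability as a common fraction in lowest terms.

1/18837

There are C(28,8) = 3108105 possible selections.
Selections with all fielders: C(11,8) = 165.
Probability = 165/3108105 = 1/18837.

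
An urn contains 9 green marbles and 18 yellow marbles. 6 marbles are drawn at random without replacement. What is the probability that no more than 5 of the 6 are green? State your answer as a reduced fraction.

49321/49335

There are C(27,6) = 296010 ways to choose the 6.
The complement is exactly 6 green: C(9,6)·C(18,0) = 84.
Probability = 1 − 84/296010 = 295926/296010 = 49321/49335.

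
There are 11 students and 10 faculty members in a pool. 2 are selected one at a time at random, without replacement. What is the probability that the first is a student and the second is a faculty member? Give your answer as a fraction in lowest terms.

Multiply the conditional probabilities at each draw: 11/21 · 10/20 = 110/420 = 11/42.

11/42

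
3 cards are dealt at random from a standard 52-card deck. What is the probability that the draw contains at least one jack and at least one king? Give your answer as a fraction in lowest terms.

188/5525

There are C(52,3) = 22100 possible draws.
By inclusion-exclusion on the complements, draws missing all jacks or all kings: C(48,3) + C(48,3) − C(44,3) = 17296 + 17296 − 13244 = 21348.
So draws with at least one of each: 22100 − 21348 = 752, probability 752/22100 = 188/5525.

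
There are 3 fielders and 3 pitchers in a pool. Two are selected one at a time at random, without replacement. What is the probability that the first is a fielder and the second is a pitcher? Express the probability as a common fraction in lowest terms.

Multiply the conditional probabilities at each draw: 3/6 · 3/5 = 9/30 = 3/10.

3/10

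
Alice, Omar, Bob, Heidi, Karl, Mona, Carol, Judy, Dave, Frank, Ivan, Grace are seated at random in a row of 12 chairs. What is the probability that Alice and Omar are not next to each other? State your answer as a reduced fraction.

There are 12! = 479001600 arrangements.
Arrangements with Alice and Omar adjacent: 2·11! = 79833600.
So not adjacent: 479001600 − 79833600 = 399168000, probability 399168000/479001600 = 5/6.

5/6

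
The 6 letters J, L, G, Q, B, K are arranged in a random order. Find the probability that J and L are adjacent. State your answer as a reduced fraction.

1/3

There are 6! = 720 arrangements.
Treat J and L as a block: 5! arrangements of the blocks × 2 orders within the block = 2·120 = 240.
Probability = 240/720 = 1/3.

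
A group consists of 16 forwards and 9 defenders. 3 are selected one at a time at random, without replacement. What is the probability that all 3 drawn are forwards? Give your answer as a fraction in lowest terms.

28/115

Multiply the conditional probabilities at each draw: 16/25 · 15/24 · 14/23 = 3360/13800 = 28/115.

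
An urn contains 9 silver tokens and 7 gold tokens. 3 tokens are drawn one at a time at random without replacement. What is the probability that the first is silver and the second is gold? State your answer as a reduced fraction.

21/80

Multiply the conditional probabilities at each draw: 9/16 · 7/15 = 63/240 = 21/80.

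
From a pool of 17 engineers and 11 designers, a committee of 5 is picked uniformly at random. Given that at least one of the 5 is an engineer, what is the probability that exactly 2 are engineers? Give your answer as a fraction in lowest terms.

Work in counts. Selections with at least one engineer: C(28,5) − C(11,5) = 98280 − 462 = 97818.
Of those, selections where exactly 2 are engineers: C(17,2)·C(11,3) = 136·165 = 22440.
Conditional probability = 22440/97818 = 220/959.

220/959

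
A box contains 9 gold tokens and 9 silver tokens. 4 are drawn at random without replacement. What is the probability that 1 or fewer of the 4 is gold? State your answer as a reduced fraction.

49/170

Total selections: C(18,4) = 3060.
Favorable selections (1 or fewer gold): C(9,0)·C(9,4) + C(9,1)·C(9,3) = 126 + 756 = 882.
Probability = 882/3060 = 49/170.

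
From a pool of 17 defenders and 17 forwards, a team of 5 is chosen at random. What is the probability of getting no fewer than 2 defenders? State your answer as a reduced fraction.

There are C(34,5) = 278256 ways to choose the 5.
Count the complement (fewer than 2 defenders): C(17,0)·C(17,5) + C(17,1)·C(17,4) = 6188 + 40460 = 46648.
Probability = 1 − 46648/278256 = 231608/278256 = 1703/2046.

1703/2046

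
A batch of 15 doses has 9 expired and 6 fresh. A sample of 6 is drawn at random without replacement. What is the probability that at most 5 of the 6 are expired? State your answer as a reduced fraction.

Total selections: C(15,6) = 5005.
Favorable selections (at most 5 expired): C(9,0)·C(6,6) + C(9,1)·C(6,5) + C(9,2)·C(6,4) + C(9,3)·C(6,3) + C(9,4)·C(6,2) + C(9,5)·C(6,1) = 1 + 54 + 540 + 1680 + 1890 + 756 = 4921.
Probability = 4921/5005 = 703/715.

703/715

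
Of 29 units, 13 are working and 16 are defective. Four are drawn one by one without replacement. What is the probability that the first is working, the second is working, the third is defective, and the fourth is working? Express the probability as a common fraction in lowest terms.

88/1827

Multiply the conditional probabilities at each draw: 13/29 · 12/28 · 16/27 · 11/26 = 27456/570024 = 88/1827.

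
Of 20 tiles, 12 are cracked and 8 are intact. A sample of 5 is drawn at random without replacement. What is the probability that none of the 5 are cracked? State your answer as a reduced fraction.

7/1938

There are C(20,5) = 15504 possible selections.
Selections with no cracked (all intact): C(8,5) = 56.
Probability = 56/15504 = 7/1938.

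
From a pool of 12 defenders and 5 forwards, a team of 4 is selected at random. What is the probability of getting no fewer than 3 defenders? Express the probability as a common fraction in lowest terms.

319/476

Total selections: C(17,4) = 2380.
Favorable selections (no fewer than 3 defenders): C(12,3)·C(5,1) + C(12,4)·C(5,0) = 1100 + 495 = 1595.
Probability = 1595/2380 = 319/476.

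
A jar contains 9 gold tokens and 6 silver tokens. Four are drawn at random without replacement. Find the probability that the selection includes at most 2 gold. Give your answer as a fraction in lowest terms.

Total selections: C(15,4) = 1365.
Count the complement (more than 2 gold): C(9,3)·C(6,1) + C(9,4)·C(6,0) = 504 + 126 = 630.
Probability = 1 − 630/1365 = 735/1365 = 7/13.

7/13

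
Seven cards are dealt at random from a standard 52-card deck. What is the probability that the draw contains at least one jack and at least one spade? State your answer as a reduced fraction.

There are C(52,7) = 133784560 possible draws.
By inclusion-exclusion on the complements, draws missing all jacks or all spades: C(48,7) + C(39,7) − C(36,7) = 73629072 + 15380937 − 8347680 = 80662329.
So draws with at least one of each: 133784560 − 80662329 = 53122231, probability 53122231/133784560.

53122231/133784560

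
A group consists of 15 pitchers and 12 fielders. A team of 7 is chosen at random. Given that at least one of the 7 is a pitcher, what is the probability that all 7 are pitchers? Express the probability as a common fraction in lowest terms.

65/8962

Work in counts. Selections with at least one pitcher: C(27,7) − C(12,7) = 888030 − 792 = 887238.
Of those, selections where all 7 are pitchers: C(15,7) = 6435.
Conditional probability = 6435/887238 = 65/8962.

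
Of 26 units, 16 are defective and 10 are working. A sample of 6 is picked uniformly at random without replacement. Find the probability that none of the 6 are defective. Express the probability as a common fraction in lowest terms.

There are C(26,6) = 230230 possible selections.
Selections with no defective (all working): C(10,6) = 210.
Probability = 210/230230 = 3/3289.

3/3289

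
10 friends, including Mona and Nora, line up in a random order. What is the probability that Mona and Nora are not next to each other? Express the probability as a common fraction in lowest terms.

4/5

There are 10! = 3628800 arrangements.
Arrangements with Mona and Nora adjacent: 2·9! = 725760.
So not adjacent: 3628800 − 725760 = 2903040, probability 2903040/3628800 = 4/5.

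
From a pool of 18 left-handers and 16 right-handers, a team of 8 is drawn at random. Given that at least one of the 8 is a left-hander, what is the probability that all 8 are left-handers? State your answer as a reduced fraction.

221/91633

Work in counts. Selections with at least one left-hander: C(34,8) − C(16,8) = 18156204 − 12870 = 18143334.
Of those, selections where all 8 are left-handers: C(18,8) = 43758.
Conditional probability = 43758/18143334 = 221/91633.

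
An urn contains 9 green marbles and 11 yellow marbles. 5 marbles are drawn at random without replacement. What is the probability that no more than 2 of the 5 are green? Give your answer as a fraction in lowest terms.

781/1292

There are C(20,5) = 15504 ways to choose the 5.
Favorable selections (no more than 2 green): C(9,0)·C(11,5) + C(9,1)·C(11,4) + C(9,2)·C(11,3) = 462 + 2970 + 5940 = 9372.
Probability = 9372/15504 = 781/1292.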